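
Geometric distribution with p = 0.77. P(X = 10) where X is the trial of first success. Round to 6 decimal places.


P = (1-p)^(k-1) * p
(1-p)^(k-1) = 0.23^9 ≈ 0.000001801153
P = 0.000001801153 * 0.77 ≈ 0.000001386888

0.000001


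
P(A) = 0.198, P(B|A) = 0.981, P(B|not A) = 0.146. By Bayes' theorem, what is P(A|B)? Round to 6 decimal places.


P(A|B) = P(B|A)*P(A) / P(B), P(B) = P(B|A)*P(A) + P(B|not A)*P(not A)
P(B|A)*P(A) = 0.981 * 0.198 = 0.194238
P(B|not A)*P(not A) = 0.146 * 0.802 = 0.117092
P(B) = 0.194238 + 0.117092 = 0.31133
P(A|B) = 0.194238 / 0.31133 ≈ 0.62389747

0.623897


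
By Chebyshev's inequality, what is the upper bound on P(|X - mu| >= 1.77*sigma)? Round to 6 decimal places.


P <= 1/k^2
k^2 = 1.77^2 = 3.1329
1/k^2 = 1 / 3.1329 ≈ 0.31919308

0.319193


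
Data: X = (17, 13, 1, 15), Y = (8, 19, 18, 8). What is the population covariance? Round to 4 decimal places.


Cov = (1/n)*sum((xi-xbar)(yi-ybar))
n = 4, xbar = 46/4 = 11.5, ybar = 53/4 = 13.25
sum((xi-xbar)(yi-ybar)) = -88.5
Cov = -88.5 / 4 = -22.125

-22.1250


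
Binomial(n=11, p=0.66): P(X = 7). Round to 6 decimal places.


P = C(n,k) * p^k * (1-p)^(n-k)
C(11,7) = 330
p^k = 0.66^7 ≈ 0.05455161
(1-p)^(n-k) = 0.34^4 = 0.01336336
P = 330 * 0.05455161 * 0.01336336 ≈ 0.240568

0.240568


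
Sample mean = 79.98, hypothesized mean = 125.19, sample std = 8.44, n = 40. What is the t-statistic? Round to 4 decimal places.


t = (xbar - mu0) / (s/sqrt(n))
xbar - mu0 = 79.98 - 125.19 = -45.21
sqrt(40) ≈ 6.32455532
s/sqrt(n) = 8.44 / 6.32455532 ≈ 1.33448117
t = -45.21 / 1.33448117 ≈ -33.878335

-33.8783


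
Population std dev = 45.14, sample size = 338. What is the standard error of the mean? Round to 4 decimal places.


SE = sigma / sqrt(n)
sqrt(338) ≈ 18.384776
SE = 45.14 / 18.384776 ≈ 2.455292

2.4553


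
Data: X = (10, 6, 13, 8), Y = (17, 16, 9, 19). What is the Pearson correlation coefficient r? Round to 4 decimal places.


r = sum((xi-xbar)(yi-ybar)) / sqrt(sum((xi-xbar)^2) * sum((yi-ybar)^2))
n = 4, xbar = 37/4 = 9.25, ybar = 61/4 = 15.25
Sxy = sum((xi-xbar)(yi-ybar)) = -29.25
Sxx = sum((xi-xbar)^2) = 26.75
Syy = sum((yi-ybar)^2) = 56.75
sqrt(Sxx*Syy) ≈ 38.962322
r = Sxy / sqrt(Sxx*Syy) = -29.25 / 38.962322 ≈ -0.750725

-0.7507


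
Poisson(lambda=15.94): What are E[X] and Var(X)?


E[X] = Var(X) = lambda = 15.94

15.94, 15.94


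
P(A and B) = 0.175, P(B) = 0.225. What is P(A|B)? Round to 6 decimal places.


P(A|B) = P(A and B) / P(B) = 0.175 / 0.225 = 7/9 ≈ 0.77777778

0.777778


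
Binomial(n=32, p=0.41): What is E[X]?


E[X] = n*p = 32 * 0.41 = 13.12

13.12


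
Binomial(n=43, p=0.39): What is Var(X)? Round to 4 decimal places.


Var = n*p*(1-p) = 43 * 0.39 * 0.61 = 10.2297

10.2297


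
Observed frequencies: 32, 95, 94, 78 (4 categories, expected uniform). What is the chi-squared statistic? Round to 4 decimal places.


chi2 = sum((O-E)^2/E), E = total/4
total = 299, E = 299/4 = 74.75
(32 - 74.75)^2 / 74.75 = 1827.5625 / 74.75 = 29241/1196 ≈ 24.448997
(95 - 74.75)^2 / 74.75 = 410.0625 / 74.75 = 6561/1196 ≈ 5.485786
(94 - 74.75)^2 / 74.75 = 370.5625 / 74.75 = 5929/1196 ≈ 4.957358
(78 - 74.75)^2 / 74.75 = 10.5625 / 74.75 = 13/92 ≈ 0.141304
chi2 = 10475/299 ≈ 35.033445

35.0334


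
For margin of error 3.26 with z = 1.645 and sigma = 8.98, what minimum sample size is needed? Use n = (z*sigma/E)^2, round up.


z*sigma/E = 1.645 * 8.98 / 3.26 ≈ 4.531319
(z*sigma/E)^2 ≈ 20.532852
round up: n = 21

21


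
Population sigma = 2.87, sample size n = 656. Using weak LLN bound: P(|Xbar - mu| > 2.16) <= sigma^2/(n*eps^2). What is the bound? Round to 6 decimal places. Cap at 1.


bound = min(1, sigma^2/(n*eps^2))
sigma^2 = 2.87^2 = 8.2369
n*eps^2 = 656 * 2.16^2 = 656 * 4.6656 = 3060.6336
sigma^2/(n*eps^2) = 8.2369 / 3060.6336 ≈ 0.00269124

0.002691


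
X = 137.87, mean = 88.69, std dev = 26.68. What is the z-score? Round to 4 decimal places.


z = (X - mu) / sigma
X - mu = 137.87 - 88.69 = 49.18
z = 49.18 / 26.68 = 2459/1334 ≈ 1.843328

1.8433


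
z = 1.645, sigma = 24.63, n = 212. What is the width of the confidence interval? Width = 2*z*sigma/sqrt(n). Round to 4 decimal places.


width = 2*z*sigma/sqrt(n)
2*z*sigma = 2 * 1.645 * 24.63 = 81.0327
sqrt(212) ≈ 14.560220
width = 81.0327 / 14.560220 ≈ 5.565349

5.5653


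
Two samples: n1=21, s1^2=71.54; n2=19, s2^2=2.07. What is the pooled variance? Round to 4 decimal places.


sp^2 = ((n1-1)*s1^2 + (n2-1)*s2^2)/(n1+n2-2)
(n1-1)*s1^2 = 20 * 71.54 = 1430.8
(n2-1)*s2^2 = 18 * 2.07 = 37.26
numerator = 1430.8 + 37.26 = 1468.06
n1+n2-2 = 38
sp^2 = 1468.06 / 38 = 73403/1900 ≈ 38.633158

38.6332


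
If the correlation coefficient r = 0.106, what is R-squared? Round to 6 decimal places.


R^2 = r^2 = (0.106)^2 = 0.011236

0.011236


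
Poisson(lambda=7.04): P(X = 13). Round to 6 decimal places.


P = e^(-lam) * lam^k / k!
e^(-7.04) ≈ 0.0008761266
lam^k = 7.04^13 ≈ 104338495184.804240
k! = 13! = 6227020800
P = 0.0008761266 * 104338495184.804240 / 6227020800 ≈ 0.014680

0.014680


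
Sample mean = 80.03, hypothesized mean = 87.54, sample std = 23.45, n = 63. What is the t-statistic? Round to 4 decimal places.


t = (xbar - mu0) / (s/sqrt(n))
xbar - mu0 = 80.03 - 87.54 = -7.51
sqrt(63) ≈ 7.93725393
s/sqrt(n) = 23.45 / 7.93725393 ≈ 2.95442230
t = -7.51 / 2.95442230 ≈ -2.541952

-2.5420


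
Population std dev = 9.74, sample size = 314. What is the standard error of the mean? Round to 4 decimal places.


SE = sigma / sqrt(n)
sqrt(314) ≈ 17.720045
SE = 9.74 / 17.720045 ≈ 0.549660

0.5497


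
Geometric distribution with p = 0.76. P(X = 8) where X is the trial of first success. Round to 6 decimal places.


P = (1-p)^(k-1) * p
(1-p)^(k-1) = 0.24^7 ≈ 0.00004586471
P = 0.00004586471 * 0.76 ≈ 0.00003485718

0.000035


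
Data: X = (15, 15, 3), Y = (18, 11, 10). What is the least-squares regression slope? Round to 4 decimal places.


b = sum((xi-xbar)(yi-ybar)) / sum((xi-xbar)^2)
n = 3, xbar = 33/3 = 11, ybar = 39/3 = 13
Sxy = sum((xi-xbar)(yi-ybar)) = 36
Sxx = sum((xi-xbar)^2) = 96
b = Sxy / Sxx = 0.375

0.3750


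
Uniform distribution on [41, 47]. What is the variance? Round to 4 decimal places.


Var = (b-a)^2 / 12
(b-a)^2 = (47 - 41)^2 = 36
Var = 36/12 = 3

3.0000


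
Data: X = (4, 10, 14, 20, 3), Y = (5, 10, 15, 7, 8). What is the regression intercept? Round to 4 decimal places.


a = ybar - b*xbar, where b = sum((xi-xbar)(yi-ybar)) / sum((xi-xbar)^2)
n = 5, xbar = 51/5 = 10.2, ybar = 45/5 = 9
Sxy = sum((xi-xbar)(yi-ybar)) = 35
Sxx = sum((xi-xbar)^2) = 200.8
b = Sxy / Sxx = 175/1004 ≈ 0.174303
a = 9 - 0.174303 * 10.2 = 7251/1004 ≈ 7.222112

7.2221


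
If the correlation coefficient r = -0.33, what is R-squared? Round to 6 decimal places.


R^2 = r^2 = (-0.33)^2 = 0.1089

0.108900


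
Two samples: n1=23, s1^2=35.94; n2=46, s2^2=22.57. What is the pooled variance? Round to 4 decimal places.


sp^2 = ((n1-1)*s1^2 + (n2-1)*s2^2)/(n1+n2-2)
(n1-1)*s1^2 = 22 * 35.94 = 790.68
(n2-1)*s2^2 = 45 * 22.57 = 1015.65
numerator = 790.68 + 1015.65 = 1806.33
n1+n2-2 = 67
sp^2 = 1806.33 / 67 = 180633/6700 ≈ 26.960149

26.9601


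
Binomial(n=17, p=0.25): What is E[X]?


E[X] = n*p = 17 * 0.25 = 4.25

4.25


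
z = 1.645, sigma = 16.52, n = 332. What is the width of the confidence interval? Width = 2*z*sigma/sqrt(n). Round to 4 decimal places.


width = 2*z*sigma/sqrt(n)
2*z*sigma = 2 * 1.645 * 16.52 = 54.3508
sqrt(332) ≈ 18.220867
width = 54.3508 / 18.220867 ≈ 2.982888

2.9829


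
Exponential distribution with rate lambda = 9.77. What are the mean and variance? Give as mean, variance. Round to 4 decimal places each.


mean = 1/lam, var = 1/lam^2
mean = 1 / 9.77 = 100/977 ≈ 0.102354
lam^2 = 9.77^2 = 95.4529
var = 1 / 95.4529 ≈ 0.010476

0.1024, 0.0105


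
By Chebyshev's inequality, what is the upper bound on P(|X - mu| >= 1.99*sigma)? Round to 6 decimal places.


P <= 1/k^2
k^2 = 1.99^2 = 3.9601
1/k^2 = 1 / 3.9601 ≈ 0.25251888

0.252519


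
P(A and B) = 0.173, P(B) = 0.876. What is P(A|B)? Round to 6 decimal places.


P(A|B) = P(A and B) / P(B) = 0.173 / 0.876 = 173/876 ≈ 0.19748858

0.197489


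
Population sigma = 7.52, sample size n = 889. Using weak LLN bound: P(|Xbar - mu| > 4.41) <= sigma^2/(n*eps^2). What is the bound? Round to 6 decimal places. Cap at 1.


bound = min(1, sigma^2/(n*eps^2))
sigma^2 = 7.52^2 = 56.5504
n*eps^2 = 889 * 4.41^2 = 889 * 19.4481 = 17289.3609
sigma^2/(n*eps^2) = 56.5504 / 17289.3609 ≈ 0.00327082

0.003271


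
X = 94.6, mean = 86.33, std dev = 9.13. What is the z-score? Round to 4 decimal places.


z = (X - mu) / sigma
X - mu = 94.6 - 86.33 = 8.27
z = 8.27 / 9.13 = 827/913 ≈ 0.905805

0.9058


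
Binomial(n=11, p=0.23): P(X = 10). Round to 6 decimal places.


P = C(n,k) * p^k * (1-p)^(n-k)
C(11,10) = 11
p^k = 0.23^10 ≈ 0.0000004142651
(1-p)^(n-k) = 0.77^1 = 0.77
P = 11 * 0.0000004142651 * 0.77 ≈ 0.000004

0.000004


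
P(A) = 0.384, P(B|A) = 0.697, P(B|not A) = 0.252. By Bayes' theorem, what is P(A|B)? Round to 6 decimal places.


P(A|B) = P(B|A)*P(A) / P(B), P(B) = P(B|A)*P(A) + P(B|not A)*P(not A)
P(B|A)*P(A) = 0.697 * 0.384 = 0.267648
P(B|not A)*P(not A) = 0.252 * 0.616 = 0.155232
P(B) = 0.267648 + 0.155232 = 0.42288
P(A|B) = 0.267648 / 0.42288 = 2788/4405 ≈ 0.63291714

0.632917


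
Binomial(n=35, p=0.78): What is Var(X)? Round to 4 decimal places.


Var = n*p*(1-p) = 35 * 0.78 * 0.22 = 6.006

6.0060


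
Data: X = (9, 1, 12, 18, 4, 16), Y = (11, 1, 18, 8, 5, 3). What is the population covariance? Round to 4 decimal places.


Cov = (1/n)*sum((xi-xbar)(yi-ybar))
n = 6, xbar = 60/6 = 10, ybar = 46/6 = 23/3 ≈ 7.666667
sum((xi-xbar)(yi-ybar)) = 68
Cov = 68 / 6 = 34/3 ≈ 11.333333

11.3333


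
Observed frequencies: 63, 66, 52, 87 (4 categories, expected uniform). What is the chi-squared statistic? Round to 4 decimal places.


chi2 = sum((O-E)^2/E), E = total/4
total = 268, E = 268/4 = 67
(63 - 67)^2 / 67 = 16 / 67 = 16/67 ≈ 0.238806
(66 - 67)^2 / 67 = 1 / 67 = 1/67 ≈ 0.014925
(52 - 67)^2 / 67 = 225 / 67 = 225/67 ≈ 3.358209
(87 - 67)^2 / 67 = 400 / 67 = 400/67 ≈ 5.970149
chi2 = 642/67 ≈ 9.582090

9.5821


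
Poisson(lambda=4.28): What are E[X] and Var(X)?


E[X] = Var(X) = lambda = 4.28

4.28, 4.28


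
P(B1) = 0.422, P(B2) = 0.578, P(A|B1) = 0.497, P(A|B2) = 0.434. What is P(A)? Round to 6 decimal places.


P(A) = P(A|B1)*P(B1) + P(A|B2)*P(B2)
P(A|B1)*P(B1) = 0.497 * 0.422 = 0.209734
P(A|B2)*P(B2) = 0.434 * 0.578 = 0.250852
P(A) = 0.209734 + 0.250852 = 0.460586

0.460586


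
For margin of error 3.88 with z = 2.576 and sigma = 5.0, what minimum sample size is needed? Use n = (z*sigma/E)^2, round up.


z*sigma/E = 2.576 * 5.0 / 3.88 = 322/97 ≈ 3.319588
(z*sigma/E)^2 = 103684/9409 ≈ 11.019662
round up: n = 12

12


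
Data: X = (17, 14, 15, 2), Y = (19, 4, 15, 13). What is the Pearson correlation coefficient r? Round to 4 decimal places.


r = sum((xi-xbar)(yi-ybar)) / sqrt(sum((xi-xbar)^2) * sum((yi-ybar)^2))
n = 4, xbar = 48/4 = 12, ybar = 51/4 = 12.75
Sxy = sum((xi-xbar)(yi-ybar)) = 18
Sxx = sum((xi-xbar)^2) = 138
Syy = sum((yi-ybar)^2) = 120.75
sqrt(Sxx*Syy) ≈ 129.087180
r = Sxy / sqrt(Sxx*Syy) = 18 / 129.087180 ≈ 0.139441

0.1394


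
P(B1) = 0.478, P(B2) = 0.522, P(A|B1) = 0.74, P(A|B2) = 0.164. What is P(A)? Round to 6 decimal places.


P(A) = P(A|B1)*P(B1) + P(A|B2)*P(B2)
P(A|B1)*P(B1) = 0.74 * 0.478 = 0.35372
P(A|B2)*P(B2) = 0.164 * 0.522 = 0.085608
P(A) = 0.35372 + 0.085608 = 0.439328

0.439328


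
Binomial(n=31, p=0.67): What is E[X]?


E[X] = n*p = 31 * 0.67 = 20.77

20.77


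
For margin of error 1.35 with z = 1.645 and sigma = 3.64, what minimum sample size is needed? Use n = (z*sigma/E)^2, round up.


z*sigma/E = 1.645 * 3.64 / 1.35 = 29939/6750 ≈ 4.435407
(z*sigma/E)^2 ≈ 19.672839
round up: n = 20

20


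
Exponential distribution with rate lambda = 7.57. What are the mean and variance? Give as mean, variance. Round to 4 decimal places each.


mean = 1/lam, var = 1/lam^2
mean = 1 / 7.57 = 100/757 ≈ 0.132100
lam^2 = 7.57^2 = 57.3049
var = 1 / 57.3049 ≈ 0.017451

0.1321, 0.0175


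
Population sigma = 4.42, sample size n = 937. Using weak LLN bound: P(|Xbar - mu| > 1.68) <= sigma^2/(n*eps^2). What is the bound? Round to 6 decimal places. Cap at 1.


bound = min(1, sigma^2/(n*eps^2))
sigma^2 = 4.42^2 = 19.5364
n*eps^2 = 937 * 1.68^2 = 937 * 2.8224 = 2644.5888
sigma^2/(n*eps^2) = 19.5364 / 2644.5888 ≈ 0.00738731

0.007387


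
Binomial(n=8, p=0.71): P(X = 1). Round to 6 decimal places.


P = C(n,k) * p^k * (1-p)^(n-k)
C(8,1) = 8
p^k = 0.71^1 = 0.71
(1-p)^(n-k) = 0.29^7 ≈ 0.0001724988
P = 8 * 0.71 * 0.0001724988 ≈ 0.000980

0.000980


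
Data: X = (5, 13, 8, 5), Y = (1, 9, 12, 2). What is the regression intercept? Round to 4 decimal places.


a = ybar - b*xbar, where b = sum((xi-xbar)(yi-ybar)) / sum((xi-xbar)^2)
n = 4, xbar = 31/4 = 7.75, ybar = 24/4 = 6
Sxy = sum((xi-xbar)(yi-ybar)) = 42
Sxx = sum((xi-xbar)^2) = 42.75
b = Sxy / Sxx = 56/57 ≈ 0.982456
a = 6 - 0.982456 * 7.75 = -92/57 ≈ -1.614035

-1.6140


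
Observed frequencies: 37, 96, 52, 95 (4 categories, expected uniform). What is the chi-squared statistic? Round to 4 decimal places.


chi2 = sum((O-E)^2/E), E = total/4
total = 280, E = 280/4 = 70
(37 - 70)^2 / 70 = 1089 / 70 = 1089/70 ≈ 15.557143
(96 - 70)^2 / 70 = 676 / 70 = 338/35 ≈ 9.657143
(52 - 70)^2 / 70 = 324 / 70 = 162/35 ≈ 4.628571
(95 - 70)^2 / 70 = 625 / 70 = 125/14 ≈ 8.928571
chi2 = 1357/35 ≈ 38.771429

38.7714


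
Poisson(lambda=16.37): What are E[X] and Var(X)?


E[X] = Var(X) = lambda = 16.37

16.37, 16.37


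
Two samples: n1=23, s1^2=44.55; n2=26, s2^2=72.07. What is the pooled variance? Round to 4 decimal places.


sp^2 = ((n1-1)*s1^2 + (n2-1)*s2^2)/(n1+n2-2)
(n1-1)*s1^2 = 22 * 44.55 = 980.1
(n2-1)*s2^2 = 25 * 72.07 = 1801.75
numerator = 980.1 + 1801.75 = 2781.85
n1+n2-2 = 47
sp^2 = 2781.85 / 47 = 55637/940 ≈ 59.188298

59.1883


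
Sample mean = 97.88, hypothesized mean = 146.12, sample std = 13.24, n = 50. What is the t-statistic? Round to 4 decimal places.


t = (xbar - mu0) / (s/sqrt(n))
xbar - mu0 = 97.88 - 146.12 = -48.24
sqrt(50) ≈ 7.07106781
s/sqrt(n) = 13.24 / 7.07106781 ≈ 1.87241876
t = -48.24 / 1.87241876 ≈ -25.763468

-25.7635


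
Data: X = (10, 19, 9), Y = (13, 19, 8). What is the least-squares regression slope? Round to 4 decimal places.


b = sum((xi-xbar)(yi-ybar)) / sum((xi-xbar)^2)
n = 3, xbar = 38/3 ≈ 12.666667, ybar = 40/3 ≈ 13.333333
Sxy = sum((xi-xbar)(yi-ybar)) = 169/3 ≈ 56.333333
Sxx = sum((xi-xbar)^2) = 182/3 ≈ 60.666667
b = Sxy / Sxx = 13/14 ≈ 0.928571

0.9286


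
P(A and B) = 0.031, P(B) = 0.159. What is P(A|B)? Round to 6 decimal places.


P(A|B) = P(A and B) / P(B) = 0.031 / 0.159 = 31/159 ≈ 0.19496855

0.194969


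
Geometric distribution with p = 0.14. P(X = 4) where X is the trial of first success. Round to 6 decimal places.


P = (1-p)^(k-1) * p
(1-p)^(k-1) = 0.86^3 = 0.636056
P = 0.636056 * 0.14 = 0.08904784

0.089048


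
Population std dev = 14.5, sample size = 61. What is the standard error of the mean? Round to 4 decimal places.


SE = sigma / sqrt(n)
sqrt(61) ≈ 7.810250
SE = 14.5 / 7.810250 ≈ 1.856535

1.8565


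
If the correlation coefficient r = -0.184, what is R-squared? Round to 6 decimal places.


R^2 = r^2 = (-0.184)^2 = 0.033856

0.033856


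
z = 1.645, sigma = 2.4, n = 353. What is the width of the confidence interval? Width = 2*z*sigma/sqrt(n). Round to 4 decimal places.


width = 2*z*sigma/sqrt(n)
2*z*sigma = 2 * 1.645 * 2.4 = 7.896
sqrt(353) ≈ 18.788294
width = 7.896 / 18.788294 ≈ 0.420262

0.4203


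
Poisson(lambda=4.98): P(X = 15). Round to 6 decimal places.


P = e^(-lam) * lam^k / k!
e^(-4.98) ≈ 0.006874063
lam^k = 4.98^15 ≈ 28736914867.716170
k! = 15! = 1307674368000
P = 0.006874063 * 28736914867.716170 / 1307674368000 ≈ 0.000151

0.000151


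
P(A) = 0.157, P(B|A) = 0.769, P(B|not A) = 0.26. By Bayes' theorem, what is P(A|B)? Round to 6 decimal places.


P(A|B) = P(B|A)*P(A) / P(B), P(B) = P(B|A)*P(A) + P(B|not A)*P(not A)
P(B|A)*P(A) = 0.769 * 0.157 = 0.120733
P(B|not A)*P(not A) = 0.26 * 0.843 = 0.21918
P(B) = 0.120733 + 0.21918 = 0.339913
P(A|B) = 0.120733 / 0.339913 ≈ 0.35518795

0.355188


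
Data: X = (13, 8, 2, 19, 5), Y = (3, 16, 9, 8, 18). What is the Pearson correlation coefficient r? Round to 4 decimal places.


r = sum((xi-xbar)(yi-ybar)) / sqrt(sum((xi-xbar)^2) * sum((yi-ybar)^2))
n = 5, xbar = 47/5 = 9.4, ybar = 54/5 = 10.8
Sxy = sum((xi-xbar)(yi-ybar)) = -80.6
Sxx = sum((xi-xbar)^2) = 181.2
Syy = sum((yi-ybar)^2) = 150.8
sqrt(Sxx*Syy) ≈ 165.302632
r = Sxy / sqrt(Sxx*Syy) = -80.6 / 165.302632 ≈ -0.487591

-0.4876


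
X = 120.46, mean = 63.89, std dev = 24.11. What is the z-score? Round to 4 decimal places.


z = (X - mu) / sigma
X - mu = 120.46 - 63.89 = 56.57
z = 56.57 / 24.11 = 5657/2411 ≈ 2.346329

2.3463


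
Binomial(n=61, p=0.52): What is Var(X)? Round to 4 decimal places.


Var = n*p*(1-p) = 61 * 0.52 * 0.48 = 15.2256

15.2256


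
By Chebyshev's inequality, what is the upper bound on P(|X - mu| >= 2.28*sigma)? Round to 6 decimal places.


P <= 1/k^2
k^2 = 2.28^2 = 5.1984
1/k^2 = 1 / 5.1984 = 625/3249 ≈ 0.19236688

0.192367


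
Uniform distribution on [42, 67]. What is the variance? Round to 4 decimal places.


Var = (b-a)^2 / 12
(b-a)^2 = (67 - 42)^2 = 625
Var = 625/12 ≈ 52.083333

52.0833


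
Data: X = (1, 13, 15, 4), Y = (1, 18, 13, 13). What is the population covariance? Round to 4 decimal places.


Cov = (1/n)*sum((xi-xbar)(yi-ybar))
n = 4, xbar = 33/4 = 8.25, ybar = 45/4 = 11.25
sum((xi-xbar)(yi-ybar)) = 110.75
Cov = 110.75 / 4 = 27.6875

27.6875


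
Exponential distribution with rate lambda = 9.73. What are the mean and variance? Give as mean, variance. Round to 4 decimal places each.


mean = 1/lam, var = 1/lam^2
mean = 1 / 9.73 = 100/973 ≈ 0.102775
lam^2 = 9.73^2 = 94.6729
var = 1 / 94.6729 ≈ 0.010563

0.1028, 0.0106


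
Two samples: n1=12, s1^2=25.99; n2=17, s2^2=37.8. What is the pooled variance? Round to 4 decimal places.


sp^2 = ((n1-1)*s1^2 + (n2-1)*s2^2)/(n1+n2-2)
(n1-1)*s1^2 = 11 * 25.99 = 285.89
(n2-1)*s2^2 = 16 * 37.8 = 604.8
numerator = 285.89 + 604.8 = 890.69
n1+n2-2 = 27
sp^2 = 890.69 / 27 = 89069/2700 ≈ 32.988519

32.9885


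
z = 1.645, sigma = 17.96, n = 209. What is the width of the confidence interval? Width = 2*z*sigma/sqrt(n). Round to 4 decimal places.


width = 2*z*sigma/sqrt(n)
2*z*sigma = 2 * 1.645 * 17.96 = 59.0884
sqrt(209) ≈ 14.456832
width = 59.0884 / 14.456832 ≈ 4.087230

4.0872


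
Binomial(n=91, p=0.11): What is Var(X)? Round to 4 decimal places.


Var = n*p*(1-p) = 91 * 0.11 * 0.89 = 8.9089

8.9089


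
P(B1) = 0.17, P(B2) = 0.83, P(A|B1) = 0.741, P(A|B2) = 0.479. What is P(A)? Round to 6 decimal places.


P(A) = P(A|B1)*P(B1) + P(A|B2)*P(B2)
P(A|B1)*P(B1) = 0.741 * 0.17 = 0.12597
P(A|B2)*P(B2) = 0.479 * 0.83 = 0.39757
P(A) = 0.12597 + 0.39757 = 0.52354

0.523540


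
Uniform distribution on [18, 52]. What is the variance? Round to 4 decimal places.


Var = (b-a)^2 / 12
(b-a)^2 = (52 - 18)^2 = 1156
Var = 1156/12 ≈ 96.333333

96.3333


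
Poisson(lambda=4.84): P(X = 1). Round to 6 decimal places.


P = e^(-lam) * lam^k / k!
e^(-4.84) ≈ 0.007907054
lam^k = 4.84^1 = 4.84
k! = 1! = 1
P = 0.007907054 * 4.84 / 1 ≈ 0.038270

0.038270


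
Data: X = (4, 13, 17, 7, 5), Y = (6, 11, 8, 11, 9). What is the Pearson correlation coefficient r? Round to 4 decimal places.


r = sum((xi-xbar)(yi-ybar)) / sqrt(sum((xi-xbar)^2) * sum((yi-ybar)^2))
n = 5, xbar = 46/5 = 9.2, ybar = 45/5 = 9
Sxy = sum((xi-xbar)(yi-ybar)) = 11
Sxx = sum((xi-xbar)^2) = 124.8
Syy = sum((yi-ybar)^2) = 18
sqrt(Sxx*Syy) ≈ 47.396202
r = Sxy / sqrt(Sxx*Syy) = 11 / 47.396202 ≈ 0.232086

0.2321


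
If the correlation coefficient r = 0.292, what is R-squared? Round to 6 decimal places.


R^2 = r^2 = (0.292)^2 = 0.085264

0.085264


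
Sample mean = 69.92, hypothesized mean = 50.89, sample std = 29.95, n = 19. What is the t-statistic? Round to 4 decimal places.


t = (xbar - mu0) / (s/sqrt(n))
xbar - mu0 = 69.92 - 50.89 = 19.03
sqrt(19) ≈ 4.35889894
s/sqrt(n) = 29.95 / 4.35889894 ≈ 6.87100123
t = 19.03 / 6.87100123 ≈ 2.769611

2.7696


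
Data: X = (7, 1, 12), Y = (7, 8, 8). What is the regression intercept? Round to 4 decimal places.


a = ybar - b*xbar, where b = sum((xi-xbar)(yi-ybar)) / sum((xi-xbar)^2)
n = 3, xbar = 20/3 ≈ 6.666667, ybar = 23/3 ≈ 7.666667
Sxy = sum((xi-xbar)(yi-ybar)) = -1/3 ≈ -0.333333
Sxx = sum((xi-xbar)^2) = 182/3 ≈ 60.666667
b = Sxy / Sxx = -1/182 ≈ -0.005495
a = 7.666667 - (-0.005495) * 6.666667 = 701/91 ≈ 7.703297

7.7033


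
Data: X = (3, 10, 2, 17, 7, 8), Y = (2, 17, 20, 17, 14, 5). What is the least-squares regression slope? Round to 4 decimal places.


b = sum((xi-xbar)(yi-ybar)) / sum((xi-xbar)^2)
n = 6, xbar = 47/6 ≈ 7.833333, ybar = 75/6 = 12.5
Sxy = sum((xi-xbar)(yi-ybar)) = 55.5
Sxx = sum((xi-xbar)^2) = 881/6 ≈ 146.833333
b = Sxy / Sxx = 333/881 ≈ 0.377980

0.3780


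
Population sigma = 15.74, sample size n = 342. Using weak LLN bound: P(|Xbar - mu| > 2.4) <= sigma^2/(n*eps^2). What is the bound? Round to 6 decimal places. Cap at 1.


bound = min(1, sigma^2/(n*eps^2))
sigma^2 = 15.74^2 = 247.7476
n*eps^2 = 342 * 2.4^2 = 342 * 5.76 = 1969.92
sigma^2/(n*eps^2) = 247.7476 / 1969.92 ≈ 0.12576531

0.125765


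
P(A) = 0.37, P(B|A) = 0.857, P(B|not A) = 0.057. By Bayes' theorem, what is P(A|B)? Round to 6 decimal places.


P(A|B) = P(B|A)*P(A) / P(B), P(B) = P(B|A)*P(A) + P(B|not A)*P(not A)
P(B|A)*P(A) = 0.857 * 0.37 = 0.31709
P(B|not A)*P(not A) = 0.057 * 0.63 = 0.03591
P(B) = 0.31709 + 0.03591 = 0.353
P(A|B) = 0.31709 / 0.353 ≈ 0.89827195

0.898272


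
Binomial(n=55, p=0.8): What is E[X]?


E[X] = n*p = 55 * 0.8 = 44

44


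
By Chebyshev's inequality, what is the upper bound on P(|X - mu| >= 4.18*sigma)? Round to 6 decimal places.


P <= 1/k^2
k^2 = 4.18^2 = 17.4724
1/k^2 = 1 / 17.4724 ≈ 0.05723312

0.057233


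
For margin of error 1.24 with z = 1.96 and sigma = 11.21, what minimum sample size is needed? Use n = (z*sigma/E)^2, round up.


z*sigma/E = 1.96 * 11.21 / 1.24 = 54929/3100 ≈ 17.719032
(z*sigma/E)^2 ≈ 313.964104
round up: n = 314

314


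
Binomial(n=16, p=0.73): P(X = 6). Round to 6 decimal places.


P = C(n,k) * p^k * (1-p)^(n-k)
C(16,6) = 8008
p^k = 0.73^6 ≈ 0.1513342
(1-p)^(n-k) = 0.27^10 ≈ 0.000002058911
P = 8008 * 0.1513342 * 0.000002058911 ≈ 0.002495

0.002495


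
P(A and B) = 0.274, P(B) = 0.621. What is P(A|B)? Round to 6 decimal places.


P(A|B) = P(A and B) / P(B) = 0.274 / 0.621 = 274/621 ≈ 0.44122383

0.441224


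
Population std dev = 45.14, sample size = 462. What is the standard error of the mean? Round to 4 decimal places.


SE = sigma / sqrt(n)
sqrt(462) ≈ 21.494185
SE = 45.14 / 21.494185 ≈ 2.100103

2.1001


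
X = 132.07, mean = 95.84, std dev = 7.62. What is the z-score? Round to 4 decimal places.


z = (X - mu) / sigma
X - mu = 132.07 - 95.84 = 36.23
z = 36.23 / 7.62 = 3623/762 ≈ 4.754593

4.7546


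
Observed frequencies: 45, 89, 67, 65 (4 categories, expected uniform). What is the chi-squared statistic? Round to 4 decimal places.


chi2 = sum((O-E)^2/E), E = total/4
total = 266, E = 266/4 = 66.5
(45 - 66.5)^2 / 66.5 = 462.25 / 66.5 = 1849/266 ≈ 6.951128
(89 - 66.5)^2 / 66.5 = 506.25 / 66.5 = 2025/266 ≈ 7.612782
(67 - 66.5)^2 / 66.5 = 0.25 / 66.5 = 1/266 ≈ 0.003759
(65 - 66.5)^2 / 66.5 = 2.25 / 66.5 = 9/266 ≈ 0.033835
chi2 = 1942/133 ≈ 14.601504

14.6015


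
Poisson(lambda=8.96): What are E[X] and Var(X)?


E[X] = Var(X) = lambda = 8.96

8.96, 8.96


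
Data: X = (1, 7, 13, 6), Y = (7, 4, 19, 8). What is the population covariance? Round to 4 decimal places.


Cov = (1/n)*sum((xi-xbar)(yi-ybar))
n = 4, xbar = 27/4 = 6.75, ybar = 38/4 = 9.5
sum((xi-xbar)(yi-ybar)) = 73.5
Cov = 73.5 / 4 = 18.375

18.3750


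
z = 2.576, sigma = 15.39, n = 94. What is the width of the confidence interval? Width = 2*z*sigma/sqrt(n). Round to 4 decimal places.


width = 2*z*sigma/sqrt(n)
2*z*sigma = 2 * 2.576 * 15.39 = 79.28928
sqrt(94) ≈ 9.695360
width = 79.28928 / 9.695360 ≈ 8.178065

8.1781


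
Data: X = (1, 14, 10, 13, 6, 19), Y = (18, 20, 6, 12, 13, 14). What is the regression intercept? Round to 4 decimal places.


a = ybar - b*xbar, where b = sum((xi-xbar)(yi-ybar)) / sum((xi-xbar)^2)
n = 6, xbar = 63/6 = 10.5, ybar = 83/6 ≈ 13.833333
Sxy = sum((xi-xbar)(yi-ybar)) = -13.5
Sxx = sum((xi-xbar)^2) = 201.5
b = Sxy / Sxx = -27/403 ≈ -0.066998
a = 13.833333 - (-0.066998) * 10.5 = 17575/1209 ≈ 14.536807

14.5368


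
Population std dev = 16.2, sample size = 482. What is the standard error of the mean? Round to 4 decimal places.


SE = sigma / sqrt(n)
sqrt(482) ≈ 21.954498
SE = 16.2 / 21.954498 ≈ 0.737890

0.7379


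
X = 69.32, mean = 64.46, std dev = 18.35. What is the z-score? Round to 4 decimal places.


z = (X - mu) / sigma
X - mu = 69.32 - 64.46 = 4.86
z = 4.86 / 18.35 = 486/1835 ≈ 0.264850

0.2649


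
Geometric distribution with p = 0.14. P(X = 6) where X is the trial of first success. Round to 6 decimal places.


P = (1-p)^(k-1) * p
(1-p)^(k-1) = 0.86^5 ≈ 0.4704270
P = 0.4704270 * 0.14 ≈ 0.06585978

0.065860


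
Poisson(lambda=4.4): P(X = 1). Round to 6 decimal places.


P = e^(-lam) * lam^k / k!
e^(-4.4) ≈ 0.01227734
lam^k = 4.4^1 = 4.4
k! = 1! = 1
P = 0.01227734 * 4.4 / 1 ≈ 0.054020

0.054020


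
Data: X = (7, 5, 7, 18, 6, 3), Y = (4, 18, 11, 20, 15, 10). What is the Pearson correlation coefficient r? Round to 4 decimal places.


r = sum((xi-xbar)(yi-ybar)) / sqrt(sum((xi-xbar)^2) * sum((yi-ybar)^2))
n = 6, xbar = 46/6 = 23/3 ≈ 7.666667, ybar = 78/6 = 13
Sxy = sum((xi-xbar)(yi-ybar)) = 77
Sxx = sum((xi-xbar)^2) = 418/3 ≈ 139.333333
Syy = sum((yi-ybar)^2) = 172
sqrt(Sxx*Syy) ≈ 154.807407
r = Sxy / sqrt(Sxx*Syy) = 77 / 154.807407 ≈ 0.497392

0.4974


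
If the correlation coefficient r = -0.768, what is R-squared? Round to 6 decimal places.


R^2 = r^2 = (-0.768)^2 = 0.589824

0.589824


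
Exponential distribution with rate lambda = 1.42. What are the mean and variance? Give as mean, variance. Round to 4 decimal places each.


mean = 1/lam, var = 1/lam^2
mean = 1 / 1.42 = 50/71 ≈ 0.704225
lam^2 = 1.42^2 = 2.0164
var = 1 / 2.0164 = 2500/5041 ≈ 0.495933

0.7042, 0.4959


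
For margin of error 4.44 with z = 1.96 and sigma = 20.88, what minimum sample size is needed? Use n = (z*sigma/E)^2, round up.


z*sigma/E = 1.96 * 20.88 / 4.44 = 8526/925 ≈ 9.217297
(z*sigma/E)^2 ≈ 84.958569
round up: n = 85

85


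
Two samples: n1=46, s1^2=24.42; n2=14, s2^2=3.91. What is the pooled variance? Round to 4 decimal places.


sp^2 = ((n1-1)*s1^2 + (n2-1)*s2^2)/(n1+n2-2)
(n1-1)*s1^2 = 45 * 24.42 = 1098.9
(n2-1)*s2^2 = 13 * 3.91 = 50.83
numerator = 1098.9 + 50.83 = 1149.73
n1+n2-2 = 58
sp^2 = 1149.73 / 58 = 114973/5800 ≈ 19.822931

19.8229


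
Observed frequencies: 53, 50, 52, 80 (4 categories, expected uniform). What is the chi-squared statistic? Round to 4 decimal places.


chi2 = sum((O-E)^2/E), E = total/4
total = 235, E = 235/4 = 58.75
(53 - 58.75)^2 / 58.75 = 33.0625 / 58.75 = 529/940 ≈ 0.562766
(50 - 58.75)^2 / 58.75 = 76.5625 / 58.75 = 245/188 ≈ 1.303191
(52 - 58.75)^2 / 58.75 = 45.5625 / 58.75 = 729/940 ≈ 0.775532
(80 - 58.75)^2 / 58.75 = 451.5625 / 58.75 = 1445/188 ≈ 7.686170
chi2 = 2427/235 ≈ 10.327660

10.3277


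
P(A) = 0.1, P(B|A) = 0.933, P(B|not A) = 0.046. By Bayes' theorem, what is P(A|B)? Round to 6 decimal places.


P(A|B) = P(B|A)*P(A) / P(B), P(B) = P(B|A)*P(A) + P(B|not A)*P(not A)
P(B|A)*P(A) = 0.933 * 0.1 = 0.0933
P(B|not A)*P(not A) = 0.046 * 0.9 = 0.0414
P(B) = 0.0933 + 0.0414 = 0.1347
P(A|B) = 0.0933 / 0.1347 = 311/449 ≈ 0.69265033

0.692650


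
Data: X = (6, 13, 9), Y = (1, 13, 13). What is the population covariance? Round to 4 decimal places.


Cov = (1/n)*sum((xi-xbar)(yi-ybar))
n = 3, xbar = 28/3 ≈ 9.333333, ybar = 27/3 = 9
sum((xi-xbar)(yi-ybar)) = 40
Cov = 40 / 3 = 40/3 ≈ 13.333333

13.3333


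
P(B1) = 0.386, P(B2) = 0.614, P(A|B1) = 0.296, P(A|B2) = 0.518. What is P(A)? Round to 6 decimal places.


P(A) = P(A|B1)*P(B1) + P(A|B2)*P(B2)
P(A|B1)*P(B1) = 0.296 * 0.386 = 0.114256
P(A|B2)*P(B2) = 0.518 * 0.614 = 0.318052
P(A) = 0.114256 + 0.318052 = 0.432308

0.432308


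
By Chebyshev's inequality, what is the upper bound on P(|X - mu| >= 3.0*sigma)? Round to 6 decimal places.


P <= 1/k^2
k^2 = 3.0^2 = 9
1/k^2 = 1 / 9 = 1/9 ≈ 0.11111111

0.111111


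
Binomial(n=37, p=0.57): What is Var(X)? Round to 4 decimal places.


Var = n*p*(1-p) = 37 * 0.57 * 0.43 = 9.0687

9.0687


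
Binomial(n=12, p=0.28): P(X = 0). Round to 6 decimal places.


P = C(n,k) * p^k * (1-p)^(n-k)
C(12,0) = 1
p^k = 0.28^0 = 1
(1-p)^(n-k) = 0.72^12 ≈ 0.01940841
P = 1 * 1 * 0.01940841 ≈ 0.019408

0.019408


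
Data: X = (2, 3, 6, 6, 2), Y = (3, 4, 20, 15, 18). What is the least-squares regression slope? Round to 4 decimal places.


b = sum((xi-xbar)(yi-ybar)) / sum((xi-xbar)^2)
n = 5, xbar = 19/5 = 3.8, ybar = 60/5 = 12
Sxy = sum((xi-xbar)(yi-ybar)) = 36
Sxx = sum((xi-xbar)^2) = 16.8
b = Sxy / Sxx = 15/7 ≈ 2.142857

2.1429


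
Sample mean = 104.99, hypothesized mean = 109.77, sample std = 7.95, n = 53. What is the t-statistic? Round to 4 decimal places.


t = (xbar - mu0) / (s/sqrt(n))
xbar - mu0 = 104.99 - 109.77 = -4.78
sqrt(53) ≈ 7.28010989
s/sqrt(n) = 7.95 / 7.28010989 ≈ 1.09201648
t = -4.78 / 1.09201648 ≈ -4.377223

-4.3772


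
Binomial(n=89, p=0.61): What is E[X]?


E[X] = n*p = 89 * 0.61 = 54.29

54.29


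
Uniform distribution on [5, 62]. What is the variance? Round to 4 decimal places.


Var = (b-a)^2 / 12
(b-a)^2 = (62 - 5)^2 = 3249
Var = 3249/12 = 270.75

270.7500


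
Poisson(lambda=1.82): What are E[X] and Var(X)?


E[X] = Var(X) = lambda = 1.82

1.82, 1.82


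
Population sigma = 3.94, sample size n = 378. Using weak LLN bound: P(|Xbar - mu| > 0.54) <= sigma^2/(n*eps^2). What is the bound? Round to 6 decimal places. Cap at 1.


bound = min(1, sigma^2/(n*eps^2))
sigma^2 = 3.94^2 = 15.5236
n*eps^2 = 378 * 0.54^2 = 378 * 0.2916 = 110.2248
sigma^2/(n*eps^2) = 15.5236 / 110.2248 ≈ 0.14083582

0.140836


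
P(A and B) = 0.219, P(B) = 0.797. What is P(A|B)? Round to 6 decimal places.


P(A|B) = P(A and B) / P(B) = 0.219 / 0.797 = 219/797 ≈ 0.27478043

0.274780


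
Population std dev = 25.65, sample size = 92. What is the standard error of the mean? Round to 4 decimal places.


SE = sigma / sqrt(n)
sqrt(92) ≈ 9.591663
SE = 25.65 / 9.591663 ≈ 2.674197

2.6742


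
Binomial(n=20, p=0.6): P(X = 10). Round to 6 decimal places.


P = C(n,k) * p^k * (1-p)^(n-k)
C(20,10) = 184756
p^k = 0.6^10 ≈ 0.006046618
(1-p)^(n-k) = 0.4^10 = 0.0001048576
P = 184756 * 0.006046618 * 0.0001048576 ≈ 0.117142

0.117142


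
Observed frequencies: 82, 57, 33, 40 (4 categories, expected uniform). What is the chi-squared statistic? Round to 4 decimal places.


chi2 = sum((O-E)^2/E), E = total/4
total = 212, E = 212/4 = 53
(82 - 53)^2 / 53 = 841 / 53 = 841/53 ≈ 15.867925
(57 - 53)^2 / 53 = 16 / 53 = 16/53 ≈ 0.301887
(33 - 53)^2 / 53 = 400 / 53 = 400/53 ≈ 7.547170
(40 - 53)^2 / 53 = 169 / 53 = 169/53 ≈ 3.188679
chi2 = 1426/53 ≈ 26.905660

26.9057


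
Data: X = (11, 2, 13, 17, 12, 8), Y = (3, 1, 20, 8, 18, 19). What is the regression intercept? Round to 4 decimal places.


a = ybar - b*xbar, where b = sum((xi-xbar)(yi-ybar)) / sum((xi-xbar)^2)
n = 6, xbar = 63/6 = 10.5, ybar = 69/6 = 11.5
Sxy = sum((xi-xbar)(yi-ybar)) = 74.5
Sxx = sum((xi-xbar)^2) = 129.5
b = Sxy / Sxx = 149/259 ≈ 0.575290
a = 11.5 - 0.575290 * 10.5 = 202/37 ≈ 5.459459

5.4595


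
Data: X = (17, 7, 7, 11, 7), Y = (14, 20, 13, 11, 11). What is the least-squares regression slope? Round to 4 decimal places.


b = sum((xi-xbar)(yi-ybar)) / sum((xi-xbar)^2)
n = 5, xbar = 49/5 = 9.8, ybar = 69/5 = 13.8
Sxy = sum((xi-xbar)(yi-ybar)) = -9.2
Sxx = sum((xi-xbar)^2) = 76.8
b = Sxy / Sxx = -23/192 ≈ -0.119792

-0.1198


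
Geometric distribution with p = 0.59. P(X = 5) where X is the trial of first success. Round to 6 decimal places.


P = (1-p)^(k-1) * p
(1-p)^(k-1) = 0.41^4 = 0.02825761
P = 0.02825761 * 0.59 ≈ 0.01667199

0.016672


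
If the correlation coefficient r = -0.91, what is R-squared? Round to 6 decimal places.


R^2 = r^2 = (-0.91)^2 = 0.8281

0.828100


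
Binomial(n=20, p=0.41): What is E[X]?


E[X] = n*p = 20 * 0.41 = 8.2

8.2


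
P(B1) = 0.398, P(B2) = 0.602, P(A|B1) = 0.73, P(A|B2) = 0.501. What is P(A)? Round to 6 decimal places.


P(A) = P(A|B1)*P(B1) + P(A|B2)*P(B2)
P(A|B1)*P(B1) = 0.73 * 0.398 = 0.29054
P(A|B2)*P(B2) = 0.501 * 0.602 = 0.301602
P(A) = 0.29054 + 0.301602 = 0.592142

0.592142


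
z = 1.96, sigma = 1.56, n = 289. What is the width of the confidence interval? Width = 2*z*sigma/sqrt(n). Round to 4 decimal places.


width = 2*z*sigma/sqrt(n)
2*z*sigma = 2 * 1.96 * 1.56 = 6.1152
sqrt(289) = 17
width = 6.1152 / 17 ≈ 0.359718

0.3597


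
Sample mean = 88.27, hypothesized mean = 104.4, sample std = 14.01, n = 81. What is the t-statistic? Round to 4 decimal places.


t = (xbar - mu0) / (s/sqrt(n))
xbar - mu0 = 88.27 - 104.4 = -16.13
sqrt(81) = 9
s/sqrt(n) = 14.01 / 9 = 467/300 ≈ 1.55666667
t = -16.13 / 1.55666667 = -4839/467 ≈ -10.361884

-10.3619


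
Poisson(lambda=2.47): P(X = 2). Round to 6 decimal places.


P = e^(-lam) * lam^k / k!
e^(-2.47) ≈ 0.08458486
lam^k = 2.47^2 = 6.1009
k! = 2! = 2
P = 0.08458486 * 6.1009 / 2 ≈ 0.258022

0.258022


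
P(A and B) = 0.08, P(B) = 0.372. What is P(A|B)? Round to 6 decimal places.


P(A|B) = P(A and B) / P(B) = 0.08 / 0.372 = 20/93 ≈ 0.21505376

0.215054


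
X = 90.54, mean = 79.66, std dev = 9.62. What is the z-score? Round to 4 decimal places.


z = (X - mu) / sigma
X - mu = 90.54 - 79.66 = 10.88
z = 10.88 / 9.62 = 544/481 ≈ 1.130977

1.1310


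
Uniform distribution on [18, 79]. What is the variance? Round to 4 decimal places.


Var = (b-a)^2 / 12
(b-a)^2 = (79 - 18)^2 = 3721
Var = 3721/12 ≈ 310.083333

310.0833


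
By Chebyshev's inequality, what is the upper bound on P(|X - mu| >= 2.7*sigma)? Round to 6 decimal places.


P <= 1/k^2
k^2 = 2.7^2 = 7.29
1/k^2 = 1 / 7.29 = 100/729 ≈ 0.13717421

0.137174


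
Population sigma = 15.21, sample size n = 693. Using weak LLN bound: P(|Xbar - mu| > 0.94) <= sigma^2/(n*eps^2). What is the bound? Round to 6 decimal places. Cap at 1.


bound = min(1, sigma^2/(n*eps^2))
sigma^2 = 15.21^2 = 231.3441
n*eps^2 = 693 * 0.94^2 = 693 * 0.8836 = 612.3348
sigma^2/(n*eps^2) = 231.3441 / 612.3348 ≈ 0.37780655

0.377807


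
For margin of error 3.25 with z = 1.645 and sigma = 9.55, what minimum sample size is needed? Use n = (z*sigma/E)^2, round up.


z*sigma/E = 1.645 * 9.55 / 3.25 ≈ 4.833769
(z*sigma/E)^2 ≈ 23.365325
round up: n = 24

24


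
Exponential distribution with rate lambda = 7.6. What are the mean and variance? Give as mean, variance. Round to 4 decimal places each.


mean = 1/lam, var = 1/lam^2
mean = 1 / 7.6 = 5/38 ≈ 0.131579
lam^2 = 7.6^2 = 57.76
var = 1 / 57.76 = 25/1444 ≈ 0.017313

0.1316, 0.0173


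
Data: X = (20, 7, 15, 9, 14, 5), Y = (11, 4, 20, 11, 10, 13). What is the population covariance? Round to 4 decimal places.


Cov = (1/n)*sum((xi-xbar)(yi-ybar))
n = 6, xbar = 70/6 = 35/3 ≈ 11.666667, ybar = 69/6 = 11.5
sum((xi-xbar)(yi-ybar)) = 47
Cov = 47 / 6 = 47/6 ≈ 7.833333

7.8333


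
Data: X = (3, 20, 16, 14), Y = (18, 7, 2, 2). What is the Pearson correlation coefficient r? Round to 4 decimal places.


r = sum((xi-xbar)(yi-ybar)) / sqrt(sum((xi-xbar)^2) * sum((yi-ybar)^2))
n = 4, xbar = 53/4 = 13.25, ybar = 29/4 = 7.25
Sxy = sum((xi-xbar)(yi-ybar)) = -130.25
Sxx = sum((xi-xbar)^2) = 158.75
Syy = sum((yi-ybar)^2) = 170.75
sqrt(Sxx*Syy) ≈ 164.640707
r = Sxy / sqrt(Sxx*Syy) = -130.25 / 164.640707 ≈ -0.791117

-0.7911


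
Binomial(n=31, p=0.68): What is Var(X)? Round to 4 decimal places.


Var = n*p*(1-p) = 31 * 0.68 * 0.32 = 6.7456

6.7456


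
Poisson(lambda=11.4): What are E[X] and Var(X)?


E[X] = Var(X) = lambda = 11.4

11.4, 11.4


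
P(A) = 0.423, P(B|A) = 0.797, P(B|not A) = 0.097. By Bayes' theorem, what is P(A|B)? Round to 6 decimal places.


P(A|B) = P(B|A)*P(A) / P(B), P(B) = P(B|A)*P(A) + P(B|not A)*P(not A)
P(B|A)*P(A) = 0.797 * 0.423 = 0.337131
P(B|not A)*P(not A) = 0.097 * 0.577 = 0.055969
P(B) = 0.337131 + 0.055969 = 0.3931
P(A|B) = 0.337131 / 0.3931 ≈ 0.85762147

0.857621


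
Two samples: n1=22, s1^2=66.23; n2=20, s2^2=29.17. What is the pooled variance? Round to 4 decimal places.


sp^2 = ((n1-1)*s1^2 + (n2-1)*s2^2)/(n1+n2-2)
(n1-1)*s1^2 = 21 * 66.23 = 1390.83
(n2-1)*s2^2 = 19 * 29.17 = 554.23
numerator = 1390.83 + 554.23 = 1945.06
n1+n2-2 = 40
sp^2 = 1945.06 / 40 = 48.6265

48.6265


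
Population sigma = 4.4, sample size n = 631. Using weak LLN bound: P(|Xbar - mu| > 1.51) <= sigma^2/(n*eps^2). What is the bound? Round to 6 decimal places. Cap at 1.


bound = min(1, sigma^2/(n*eps^2))
sigma^2 = 4.4^2 = 19.36
n*eps^2 = 631 * 1.51^2 = 631 * 2.2801 = 1438.7431
sigma^2/(n*eps^2) = 19.36 / 1438.7431 ≈ 0.01345619

0.013456


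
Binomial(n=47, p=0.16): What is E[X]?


E[X] = n*p = 47 * 0.16 = 7.52

7.52


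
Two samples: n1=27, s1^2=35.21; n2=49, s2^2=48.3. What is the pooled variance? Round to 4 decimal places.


sp^2 = ((n1-1)*s1^2 + (n2-1)*s2^2)/(n1+n2-2)
(n1-1)*s1^2 = 26 * 35.21 = 915.46
(n2-1)*s2^2 = 48 * 48.3 = 2318.4
numerator = 915.46 + 2318.4 = 3233.86
n1+n2-2 = 74
sp^2 = 3233.86 / 74 = 161693/3700 ≈ 43.700811

43.7008


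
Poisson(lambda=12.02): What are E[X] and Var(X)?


E[X] = Var(X) = lambda = 12.02

12.02, 12.02


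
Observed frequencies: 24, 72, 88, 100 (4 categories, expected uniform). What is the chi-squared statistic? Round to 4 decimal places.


chi2 = sum((O-E)^2/E), E = total/4
total = 284, E = 284/4 = 71
(24 - 71)^2 / 71 = 2209 / 71 = 2209/71 ≈ 31.112676
(72 - 71)^2 / 71 = 1 / 71 = 1/71 ≈ 0.014085
(88 - 71)^2 / 71 = 289 / 71 = 289/71 ≈ 4.070423
(100 - 71)^2 / 71 = 841 / 71 = 841/71 ≈ 11.845070
chi2 = 3340/71 ≈ 47.042254

47.0423


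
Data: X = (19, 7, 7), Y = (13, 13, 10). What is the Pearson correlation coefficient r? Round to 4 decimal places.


r = sum((xi-xbar)(yi-ybar)) / sqrt(sum((xi-xbar)^2) * sum((yi-ybar)^2))
n = 3, xbar = 33/3 = 11, ybar = 36/3 = 12
Sxy = sum((xi-xbar)(yi-ybar)) = 12
Sxx = sum((xi-xbar)^2) = 96
Syy = sum((yi-ybar)^2) = 6
sqrt(Sxx*Syy) = 24
r = Sxy / sqrt(Sxx*Syy) = 12 / 24 = 0.5

0.5000


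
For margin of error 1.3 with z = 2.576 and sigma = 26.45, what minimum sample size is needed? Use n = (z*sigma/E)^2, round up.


z*sigma/E = 2.576 * 26.45 / 1.3 = 85169/1625 ≈ 52.411692
(z*sigma/E)^2 ≈ 2746.985491
round up: n = 2747

2747


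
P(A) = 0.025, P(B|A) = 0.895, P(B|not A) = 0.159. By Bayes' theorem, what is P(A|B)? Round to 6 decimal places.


P(A|B) = P(B|A)*P(A) / P(B), P(B) = P(B|A)*P(A) + P(B|not A)*P(not A)
P(B|A)*P(A) = 0.895 * 0.025 = 0.022375
P(B|not A)*P(not A) = 0.159 * 0.975 = 0.155025
P(B) = 0.022375 + 0.155025 = 0.1774
P(A|B) = 0.022375 / 0.1774 = 895/7096 ≈ 0.12612740

0.126127


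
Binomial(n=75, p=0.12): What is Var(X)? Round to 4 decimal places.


Var = n*p*(1-p) = 75 * 0.12 * 0.88 = 7.92

7.9200
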